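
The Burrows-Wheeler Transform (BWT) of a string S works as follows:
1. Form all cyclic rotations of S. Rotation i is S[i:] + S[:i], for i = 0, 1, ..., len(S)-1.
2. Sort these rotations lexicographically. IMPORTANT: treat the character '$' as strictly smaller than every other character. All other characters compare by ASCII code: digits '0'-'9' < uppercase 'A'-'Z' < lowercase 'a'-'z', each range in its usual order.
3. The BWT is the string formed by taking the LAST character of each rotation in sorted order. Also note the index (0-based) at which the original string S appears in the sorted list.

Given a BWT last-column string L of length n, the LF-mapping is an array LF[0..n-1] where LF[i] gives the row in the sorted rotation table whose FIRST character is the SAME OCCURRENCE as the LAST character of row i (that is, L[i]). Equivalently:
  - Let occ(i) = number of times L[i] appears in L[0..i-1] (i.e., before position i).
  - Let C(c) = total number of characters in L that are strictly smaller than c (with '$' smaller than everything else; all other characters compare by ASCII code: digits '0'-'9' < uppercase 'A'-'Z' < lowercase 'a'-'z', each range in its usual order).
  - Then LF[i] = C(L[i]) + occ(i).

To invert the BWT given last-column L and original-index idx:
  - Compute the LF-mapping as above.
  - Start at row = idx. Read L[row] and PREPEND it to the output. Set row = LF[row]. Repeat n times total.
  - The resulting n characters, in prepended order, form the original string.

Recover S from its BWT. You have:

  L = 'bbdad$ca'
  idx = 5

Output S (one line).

Answer: cdadbab$

Derivation:
LF mapping: 3 4 6 1 7 0 5 2
Walk LF starting at row 5, prepending L[row]:
  step 1: row=5, L[5]='$', prepend. Next row=LF[5]=0
  step 2: row=0, L[0]='b', prepend. Next row=LF[0]=3
  step 3: row=3, L[3]='a', prepend. Next row=LF[3]=1
  step 4: row=1, L[1]='b', prepend. Next row=LF[1]=4
  step 5: row=4, L[4]='d', prepend. Next row=LF[4]=7
  step 6: row=7, L[7]='a', prepend. Next row=LF[7]=2
  step 7: row=2, L[2]='d', prepend. Next row=LF[2]=6
  step 8: row=6, L[6]='c', prepend. Next row=LF[6]=5
Reversed output: cdadbab$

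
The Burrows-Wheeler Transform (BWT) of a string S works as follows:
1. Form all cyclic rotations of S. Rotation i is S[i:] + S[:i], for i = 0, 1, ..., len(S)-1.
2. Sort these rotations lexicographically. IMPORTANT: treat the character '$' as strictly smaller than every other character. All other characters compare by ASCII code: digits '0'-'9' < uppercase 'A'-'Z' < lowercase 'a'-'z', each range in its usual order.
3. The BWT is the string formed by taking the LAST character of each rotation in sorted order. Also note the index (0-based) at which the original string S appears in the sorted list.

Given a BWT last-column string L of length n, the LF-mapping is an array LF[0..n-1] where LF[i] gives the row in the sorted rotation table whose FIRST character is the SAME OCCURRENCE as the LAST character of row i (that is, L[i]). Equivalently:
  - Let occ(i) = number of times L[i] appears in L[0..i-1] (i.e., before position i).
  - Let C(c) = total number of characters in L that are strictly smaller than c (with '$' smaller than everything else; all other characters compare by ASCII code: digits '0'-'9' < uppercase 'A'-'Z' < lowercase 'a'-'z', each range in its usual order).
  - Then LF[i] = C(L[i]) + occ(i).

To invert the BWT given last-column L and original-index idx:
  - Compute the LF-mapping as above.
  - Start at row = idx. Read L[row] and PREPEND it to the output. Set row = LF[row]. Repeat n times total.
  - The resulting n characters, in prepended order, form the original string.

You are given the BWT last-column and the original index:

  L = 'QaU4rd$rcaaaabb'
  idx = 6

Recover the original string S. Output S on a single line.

LF mapping: 2 4 3 1 13 12 0 14 11 5 6 7 8 9 10
Walk LF starting at row 6, prepending L[row]:
  step 1: row=6, L[6]='$', prepend. Next row=LF[6]=0
  step 2: row=0, L[0]='Q', prepend. Next row=LF[0]=2
  step 3: row=2, L[2]='U', prepend. Next row=LF[2]=3
  step 4: row=3, L[3]='4', prepend. Next row=LF[3]=1
  step 5: row=1, L[1]='a', prepend. Next row=LF[1]=4
  step 6: row=4, L[4]='r', prepend. Next row=LF[4]=13
  step 7: row=13, L[13]='b', prepend. Next row=LF[13]=9
  step 8: row=9, L[9]='a', prepend. Next row=LF[9]=5
  step 9: row=5, L[5]='d', prepend. Next row=LF[5]=12
  step 10: row=12, L[12]='a', prepend. Next row=LF[12]=8
  step 11: row=8, L[8]='c', prepend. Next row=LF[8]=11
  step 12: row=11, L[11]='a', prepend. Next row=LF[11]=7
  step 13: row=7, L[7]='r', prepend. Next row=LF[7]=14
  step 14: row=14, L[14]='b', prepend. Next row=LF[14]=10
  step 15: row=10, L[10]='a', prepend. Next row=LF[10]=6
Reversed output: abracadabra4UQ$

Answer: abracadabra4UQ$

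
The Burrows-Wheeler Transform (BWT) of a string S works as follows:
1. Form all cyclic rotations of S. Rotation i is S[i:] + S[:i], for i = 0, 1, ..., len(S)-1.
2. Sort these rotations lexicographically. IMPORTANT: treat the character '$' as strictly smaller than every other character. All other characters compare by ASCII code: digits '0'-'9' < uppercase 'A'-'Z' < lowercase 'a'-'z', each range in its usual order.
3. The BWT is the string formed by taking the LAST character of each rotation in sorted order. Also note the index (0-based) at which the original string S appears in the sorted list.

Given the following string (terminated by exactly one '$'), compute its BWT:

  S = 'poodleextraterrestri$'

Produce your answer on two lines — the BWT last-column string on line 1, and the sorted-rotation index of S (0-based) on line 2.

All 21 rotations (rotation i = S[i:]+S[:i]):
  rot[0] = poodleextraterrestri$
  rot[1] = oodleextraterrestri$p
  rot[2] = odleextraterrestri$po
  rot[3] = dleextraterrestri$poo
  rot[4] = leextraterrestri$pood
  rot[5] = eextraterrestri$poodl
  rot[6] = extraterrestri$poodle
  rot[7] = xtraterrestri$poodlee
  rot[8] = traterrestri$poodleex
  rot[9] = raterrestri$poodleext
  rot[10] = aterrestri$poodleextr
  rot[11] = terrestri$poodleextra
  rot[12] = errestri$poodleextrat
  rot[13] = rrestri$poodleextrate
  rot[14] = restri$poodleextrater
  rot[15] = estri$poodleextraterr
  rot[16] = stri$poodleextraterre
  rot[17] = tri$poodleextraterres
  rot[18] = ri$poodleextraterrest
  rot[19] = i$poodleextraterrestr
  rot[20] = $poodleextraterrestri
Sorted (with $ < everything):
  sorted[0] = $poodleextraterrestri  (last char: 'i')
  sorted[1] = aterrestri$poodleextr  (last char: 'r')
  sorted[2] = dleextraterrestri$poo  (last char: 'o')
  sorted[3] = eextraterrestri$poodl  (last char: 'l')
  sorted[4] = errestri$poodleextrat  (last char: 't')
  sorted[5] = estri$poodleextraterr  (last char: 'r')
  sorted[6] = extraterrestri$poodle  (last char: 'e')
  sorted[7] = i$poodleextraterrestr  (last char: 'r')
  sorted[8] = leextraterrestri$pood  (last char: 'd')
  sorted[9] = odleextraterrestri$po  (last char: 'o')
  sorted[10] = oodleextraterrestri$p  (last char: 'p')
  sorted[11] = poodleextraterrestri$  (last char: '$')
  sorted[12] = raterrestri$poodleext  (last char: 't')
  sorted[13] = restri$poodleextrater  (last char: 'r')
  sorted[14] = ri$poodleextraterrest  (last char: 't')
  sorted[15] = rrestri$poodleextrate  (last char: 'e')
  sorted[16] = stri$poodleextraterre  (last char: 'e')
  sorted[17] = terrestri$poodleextra  (last char: 'a')
  sorted[18] = traterrestri$poodleex  (last char: 'x')
  sorted[19] = tri$poodleextraterres  (last char: 's')
  sorted[20] = xtraterrestri$poodlee  (last char: 'e')
Last column: iroltrerdop$trteeaxse
Original string S is at sorted index 11

Answer: iroltrerdop$trteeaxse
11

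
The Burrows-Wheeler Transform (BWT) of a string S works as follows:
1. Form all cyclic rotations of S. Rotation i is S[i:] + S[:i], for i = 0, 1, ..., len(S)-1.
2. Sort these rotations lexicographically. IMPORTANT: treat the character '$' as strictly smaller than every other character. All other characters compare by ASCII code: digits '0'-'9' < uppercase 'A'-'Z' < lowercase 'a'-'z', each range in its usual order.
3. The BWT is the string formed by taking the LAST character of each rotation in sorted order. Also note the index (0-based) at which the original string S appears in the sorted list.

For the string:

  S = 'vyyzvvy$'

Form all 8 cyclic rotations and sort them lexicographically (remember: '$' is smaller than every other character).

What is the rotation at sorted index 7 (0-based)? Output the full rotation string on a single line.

All 8 rotations (rotation i = S[i:]+S[:i]):
  rot[0] = vyyzvvy$
  rot[1] = yyzvvy$v
  rot[2] = yzvvy$vy
  rot[3] = zvvy$vyy
  rot[4] = vvy$vyyz
  rot[5] = vy$vyyzv
  rot[6] = y$vyyzvv
  rot[7] = $vyyzvvy
Sorted (with $ < everything):
  sorted[0] = $vyyzvvy
  sorted[1] = vvy$vyyz
  sorted[2] = vy$vyyzv
  sorted[3] = vyyzvvy$
  sorted[4] = y$vyyzvv
  sorted[5] = yyzvvy$v
  sorted[6] = yzvvy$vy
  sorted[7] = zvvy$vyy
sorted[7] = zvvy$vyy

Answer: zvvy$vyy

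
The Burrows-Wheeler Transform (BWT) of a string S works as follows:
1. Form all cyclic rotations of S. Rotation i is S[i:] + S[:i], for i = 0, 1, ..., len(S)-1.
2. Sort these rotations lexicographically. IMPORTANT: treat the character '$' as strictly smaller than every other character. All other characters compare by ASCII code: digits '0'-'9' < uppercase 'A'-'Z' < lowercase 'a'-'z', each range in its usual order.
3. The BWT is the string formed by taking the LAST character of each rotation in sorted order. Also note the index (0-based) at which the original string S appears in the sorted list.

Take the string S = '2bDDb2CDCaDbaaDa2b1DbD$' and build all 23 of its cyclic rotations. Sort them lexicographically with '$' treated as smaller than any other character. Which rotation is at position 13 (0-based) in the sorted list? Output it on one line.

Answer: DbaaDa2b1DbD$2bDDb2CDCa

Derivation:
All 23 rotations (rotation i = S[i:]+S[:i]):
  rot[0] = 2bDDb2CDCaDbaaDa2b1DbD$
  rot[1] = bDDb2CDCaDbaaDa2b1DbD$2
  rot[2] = DDb2CDCaDbaaDa2b1DbD$2b
  rot[3] = Db2CDCaDbaaDa2b1DbD$2bD
  rot[4] = b2CDCaDbaaDa2b1DbD$2bDD
  rot[5] = 2CDCaDbaaDa2b1DbD$2bDDb
  rot[6] = CDCaDbaaDa2b1DbD$2bDDb2
  rot[7] = DCaDbaaDa2b1DbD$2bDDb2C
  rot[8] = CaDbaaDa2b1DbD$2bDDb2CD
  rot[9] = aDbaaDa2b1DbD$2bDDb2CDC
  rot[10] = DbaaDa2b1DbD$2bDDb2CDCa
  rot[11] = baaDa2b1DbD$2bDDb2CDCaD
  rot[12] = aaDa2b1DbD$2bDDb2CDCaDb
  rot[13] = aDa2b1DbD$2bDDb2CDCaDba
  rot[14] = Da2b1DbD$2bDDb2CDCaDbaa
  rot[15] = a2b1DbD$2bDDb2CDCaDbaaD
  rot[16] = 2b1DbD$2bDDb2CDCaDbaaDa
  rot[17] = b1DbD$2bDDb2CDCaDbaaDa2
  rot[18] = 1DbD$2bDDb2CDCaDbaaDa2b
  rot[19] = DbD$2bDDb2CDCaDbaaDa2b1
  rot[20] = bD$2bDDb2CDCaDbaaDa2b1D
  rot[21] = D$2bDDb2CDCaDbaaDa2b1Db
  rot[22] = $2bDDb2CDCaDbaaDa2b1DbD
Sorted (with $ < everything):
  sorted[0] = $2bDDb2CDCaDbaaDa2b1DbD
  sorted[1] = 1DbD$2bDDb2CDCaDbaaDa2b
  sorted[2] = 2CDCaDbaaDa2b1DbD$2bDDb
  sorted[3] = 2b1DbD$2bDDb2CDCaDbaaDa
  sorted[4] = 2bDDb2CDCaDbaaDa2b1DbD$
  sorted[5] = CDCaDbaaDa2b1DbD$2bDDb2
  sorted[6] = CaDbaaDa2b1DbD$2bDDb2CD
  sorted[7] = D$2bDDb2CDCaDbaaDa2b1Db
  sorted[8] = DCaDbaaDa2b1DbD$2bDDb2C
  sorted[9] = DDb2CDCaDbaaDa2b1DbD$2b
  sorted[10] = Da2b1DbD$2bDDb2CDCaDbaa
  sorted[11] = Db2CDCaDbaaDa2b1DbD$2bD
  sorted[12] = DbD$2bDDb2CDCaDbaaDa2b1
  sorted[13] = DbaaDa2b1DbD$2bDDb2CDCa
  sorted[14] = a2b1DbD$2bDDb2CDCaDbaaD
  sorted[15] = aDa2b1DbD$2bDDb2CDCaDba
  sorted[16] = aDbaaDa2b1DbD$2bDDb2CDC
  sorted[17] = aaDa2b1DbD$2bDDb2CDCaDb
  sorted[18] = b1DbD$2bDDb2CDCaDbaaDa2
  sorted[19] = b2CDCaDbaaDa2b1DbD$2bDD
  sorted[20] = bD$2bDDb2CDCaDbaaDa2b1D
  sorted[21] = bDDb2CDCaDbaaDa2b1DbD$2
  sorted[22] = baaDa2b1DbD$2bDDb2CDCaD
sorted[13] = DbaaDa2b1DbD$2bDDb2CDCa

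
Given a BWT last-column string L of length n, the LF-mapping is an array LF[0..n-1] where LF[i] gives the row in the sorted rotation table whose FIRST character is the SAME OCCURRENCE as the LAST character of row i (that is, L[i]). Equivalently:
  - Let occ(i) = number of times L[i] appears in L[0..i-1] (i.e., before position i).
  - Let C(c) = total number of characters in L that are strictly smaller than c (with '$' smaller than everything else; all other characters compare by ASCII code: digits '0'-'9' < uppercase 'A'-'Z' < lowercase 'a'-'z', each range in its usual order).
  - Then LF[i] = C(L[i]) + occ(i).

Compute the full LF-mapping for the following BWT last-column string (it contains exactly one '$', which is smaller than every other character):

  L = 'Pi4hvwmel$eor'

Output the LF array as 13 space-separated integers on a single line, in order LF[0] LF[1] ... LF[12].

Char counts: '$':1, '4':1, 'P':1, 'e':2, 'h':1, 'i':1, 'l':1, 'm':1, 'o':1, 'r':1, 'v':1, 'w':1
C (first-col start): C('$')=0, C('4')=1, C('P')=2, C('e')=3, C('h')=5, C('i')=6, C('l')=7, C('m')=8, C('o')=9, C('r')=10, C('v')=11, C('w')=12
L[0]='P': occ=0, LF[0]=C('P')+0=2+0=2
L[1]='i': occ=0, LF[1]=C('i')+0=6+0=6
L[2]='4': occ=0, LF[2]=C('4')+0=1+0=1
L[3]='h': occ=0, LF[3]=C('h')+0=5+0=5
L[4]='v': occ=0, LF[4]=C('v')+0=11+0=11
L[5]='w': occ=0, LF[5]=C('w')+0=12+0=12
L[6]='m': occ=0, LF[6]=C('m')+0=8+0=8
L[7]='e': occ=0, LF[7]=C('e')+0=3+0=3
L[8]='l': occ=0, LF[8]=C('l')+0=7+0=7
L[9]='$': occ=0, LF[9]=C('$')+0=0+0=0
L[10]='e': occ=1, LF[10]=C('e')+1=3+1=4
L[11]='o': occ=0, LF[11]=C('o')+0=9+0=9
L[12]='r': occ=0, LF[12]=C('r')+0=10+0=10

Answer: 2 6 1 5 11 12 8 3 7 0 4 9 10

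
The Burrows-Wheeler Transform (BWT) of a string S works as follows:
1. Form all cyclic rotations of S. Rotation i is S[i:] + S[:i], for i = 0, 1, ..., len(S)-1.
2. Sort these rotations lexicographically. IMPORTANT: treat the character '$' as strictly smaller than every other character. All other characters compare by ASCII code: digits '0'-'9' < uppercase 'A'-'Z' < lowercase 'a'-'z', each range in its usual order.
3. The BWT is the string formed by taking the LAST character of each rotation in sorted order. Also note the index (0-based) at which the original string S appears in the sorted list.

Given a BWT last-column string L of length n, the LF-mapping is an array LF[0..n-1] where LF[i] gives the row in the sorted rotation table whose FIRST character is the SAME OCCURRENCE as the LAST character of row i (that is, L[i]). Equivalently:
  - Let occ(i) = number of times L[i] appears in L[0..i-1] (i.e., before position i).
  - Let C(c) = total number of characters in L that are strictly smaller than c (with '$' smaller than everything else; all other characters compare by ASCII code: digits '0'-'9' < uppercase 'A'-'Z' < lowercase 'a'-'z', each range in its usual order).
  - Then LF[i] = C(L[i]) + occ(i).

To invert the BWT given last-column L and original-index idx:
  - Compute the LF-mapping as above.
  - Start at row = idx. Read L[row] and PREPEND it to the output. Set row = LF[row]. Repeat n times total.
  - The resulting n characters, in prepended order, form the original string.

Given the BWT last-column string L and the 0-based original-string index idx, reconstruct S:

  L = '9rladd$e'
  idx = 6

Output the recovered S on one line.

Answer: ladder9$

Derivation:
LF mapping: 1 7 6 2 3 4 0 5
Walk LF starting at row 6, prepending L[row]:
  step 1: row=6, L[6]='$', prepend. Next row=LF[6]=0
  step 2: row=0, L[0]='9', prepend. Next row=LF[0]=1
  step 3: row=1, L[1]='r', prepend. Next row=LF[1]=7
  step 4: row=7, L[7]='e', prepend. Next row=LF[7]=5
  step 5: row=5, L[5]='d', prepend. Next row=LF[5]=4
  step 6: row=4, L[4]='d', prepend. Next row=LF[4]=3
  step 7: row=3, L[3]='a', prepend. Next row=LF[3]=2
  step 8: row=2, L[2]='l', prepend. Next row=LF[2]=6
Reversed output: ladder9$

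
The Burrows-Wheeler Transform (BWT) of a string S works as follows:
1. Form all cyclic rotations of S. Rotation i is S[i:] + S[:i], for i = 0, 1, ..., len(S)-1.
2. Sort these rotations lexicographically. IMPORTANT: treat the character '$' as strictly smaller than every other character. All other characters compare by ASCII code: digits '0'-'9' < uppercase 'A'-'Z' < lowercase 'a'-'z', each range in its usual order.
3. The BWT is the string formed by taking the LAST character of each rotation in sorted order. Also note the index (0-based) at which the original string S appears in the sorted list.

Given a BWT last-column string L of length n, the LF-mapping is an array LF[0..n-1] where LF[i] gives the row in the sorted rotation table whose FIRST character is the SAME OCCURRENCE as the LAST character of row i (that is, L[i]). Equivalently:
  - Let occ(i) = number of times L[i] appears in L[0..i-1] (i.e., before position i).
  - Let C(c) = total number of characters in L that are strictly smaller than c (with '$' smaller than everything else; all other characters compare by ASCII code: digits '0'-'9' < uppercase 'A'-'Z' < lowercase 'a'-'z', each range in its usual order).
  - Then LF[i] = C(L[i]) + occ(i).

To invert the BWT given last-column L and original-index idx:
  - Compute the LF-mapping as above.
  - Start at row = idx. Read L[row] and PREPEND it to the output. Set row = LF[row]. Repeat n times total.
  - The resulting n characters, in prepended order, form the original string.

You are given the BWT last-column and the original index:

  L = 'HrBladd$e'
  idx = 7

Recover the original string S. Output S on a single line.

LF mapping: 2 8 1 7 3 4 5 0 6
Walk LF starting at row 7, prepending L[row]:
  step 1: row=7, L[7]='$', prepend. Next row=LF[7]=0
  step 2: row=0, L[0]='H', prepend. Next row=LF[0]=2
  step 3: row=2, L[2]='B', prepend. Next row=LF[2]=1
  step 4: row=1, L[1]='r', prepend. Next row=LF[1]=8
  step 5: row=8, L[8]='e', prepend. Next row=LF[8]=6
  step 6: row=6, L[6]='d', prepend. Next row=LF[6]=5
  step 7: row=5, L[5]='d', prepend. Next row=LF[5]=4
  step 8: row=4, L[4]='a', prepend. Next row=LF[4]=3
  step 9: row=3, L[3]='l', prepend. Next row=LF[3]=7
Reversed output: ladderBH$

Answer: ladderBH$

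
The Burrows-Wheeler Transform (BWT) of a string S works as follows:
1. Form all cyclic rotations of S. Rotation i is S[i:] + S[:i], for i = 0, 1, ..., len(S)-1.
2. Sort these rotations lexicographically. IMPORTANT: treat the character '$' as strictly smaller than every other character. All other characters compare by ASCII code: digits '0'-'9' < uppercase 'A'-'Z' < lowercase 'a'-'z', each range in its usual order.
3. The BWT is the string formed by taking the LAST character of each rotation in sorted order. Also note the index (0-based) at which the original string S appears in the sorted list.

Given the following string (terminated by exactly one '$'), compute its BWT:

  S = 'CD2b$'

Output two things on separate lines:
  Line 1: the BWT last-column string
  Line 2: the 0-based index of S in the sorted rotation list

All 5 rotations (rotation i = S[i:]+S[:i]):
  rot[0] = CD2b$
  rot[1] = D2b$C
  rot[2] = 2b$CD
  rot[3] = b$CD2
  rot[4] = $CD2b
Sorted (with $ < everything):
  sorted[0] = $CD2b  (last char: 'b')
  sorted[1] = 2b$CD  (last char: 'D')
  sorted[2] = CD2b$  (last char: '$')
  sorted[3] = D2b$C  (last char: 'C')
  sorted[4] = b$CD2  (last char: '2')
Last column: bD$C2
Original string S is at sorted index 2

Answer: bD$C2
2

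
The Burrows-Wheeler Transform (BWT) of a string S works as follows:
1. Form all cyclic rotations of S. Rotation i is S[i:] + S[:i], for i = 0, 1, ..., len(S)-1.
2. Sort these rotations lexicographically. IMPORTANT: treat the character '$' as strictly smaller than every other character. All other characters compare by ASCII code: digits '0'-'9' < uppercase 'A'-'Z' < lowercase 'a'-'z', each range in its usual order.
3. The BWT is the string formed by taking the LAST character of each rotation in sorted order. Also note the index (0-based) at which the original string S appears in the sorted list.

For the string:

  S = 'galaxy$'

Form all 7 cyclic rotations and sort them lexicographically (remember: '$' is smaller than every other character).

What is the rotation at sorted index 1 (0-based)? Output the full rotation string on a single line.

All 7 rotations (rotation i = S[i:]+S[:i]):
  rot[0] = galaxy$
  rot[1] = alaxy$g
  rot[2] = laxy$ga
  rot[3] = axy$gal
  rot[4] = xy$gala
  rot[5] = y$galax
  rot[6] = $galaxy
Sorted (with $ < everything):
  sorted[0] = $galaxy
  sorted[1] = alaxy$g
  sorted[2] = axy$gal
  sorted[3] = galaxy$
  sorted[4] = laxy$ga
  sorted[5] = xy$gala
  sorted[6] = y$galax
sorted[1] = alaxy$g

Answer: alaxy$g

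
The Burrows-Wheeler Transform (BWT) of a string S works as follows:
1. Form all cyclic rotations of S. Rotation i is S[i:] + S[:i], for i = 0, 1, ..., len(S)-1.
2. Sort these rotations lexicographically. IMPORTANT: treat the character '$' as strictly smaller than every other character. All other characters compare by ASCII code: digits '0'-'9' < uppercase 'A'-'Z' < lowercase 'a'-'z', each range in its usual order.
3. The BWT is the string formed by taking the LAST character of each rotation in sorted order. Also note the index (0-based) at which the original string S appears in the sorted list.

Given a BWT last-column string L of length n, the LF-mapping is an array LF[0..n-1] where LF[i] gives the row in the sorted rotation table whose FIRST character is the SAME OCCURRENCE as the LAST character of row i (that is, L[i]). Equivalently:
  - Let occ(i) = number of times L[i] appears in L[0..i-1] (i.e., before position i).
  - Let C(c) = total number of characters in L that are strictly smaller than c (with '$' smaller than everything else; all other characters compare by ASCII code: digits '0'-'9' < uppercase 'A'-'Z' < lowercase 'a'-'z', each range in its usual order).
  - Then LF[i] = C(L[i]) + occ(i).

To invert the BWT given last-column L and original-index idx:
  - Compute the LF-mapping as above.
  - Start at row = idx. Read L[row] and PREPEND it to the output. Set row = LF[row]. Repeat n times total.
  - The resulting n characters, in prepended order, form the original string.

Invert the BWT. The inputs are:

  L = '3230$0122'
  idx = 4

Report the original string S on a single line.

Answer: 20123023$

Derivation:
LF mapping: 7 4 8 1 0 2 3 5 6
Walk LF starting at row 4, prepending L[row]:
  step 1: row=4, L[4]='$', prepend. Next row=LF[4]=0
  step 2: row=0, L[0]='3', prepend. Next row=LF[0]=7
  step 3: row=7, L[7]='2', prepend. Next row=LF[7]=5
  step 4: row=5, L[5]='0', prepend. Next row=LF[5]=2
  step 5: row=2, L[2]='3', prepend. Next row=LF[2]=8
  step 6: row=8, L[8]='2', prepend. Next row=LF[8]=6
  step 7: row=6, L[6]='1', prepend. Next row=LF[6]=3
  step 8: row=3, L[3]='0', prepend. Next row=LF[3]=1
  step 9: row=1, L[1]='2', prepend. Next row=LF[1]=4
Reversed output: 20123023$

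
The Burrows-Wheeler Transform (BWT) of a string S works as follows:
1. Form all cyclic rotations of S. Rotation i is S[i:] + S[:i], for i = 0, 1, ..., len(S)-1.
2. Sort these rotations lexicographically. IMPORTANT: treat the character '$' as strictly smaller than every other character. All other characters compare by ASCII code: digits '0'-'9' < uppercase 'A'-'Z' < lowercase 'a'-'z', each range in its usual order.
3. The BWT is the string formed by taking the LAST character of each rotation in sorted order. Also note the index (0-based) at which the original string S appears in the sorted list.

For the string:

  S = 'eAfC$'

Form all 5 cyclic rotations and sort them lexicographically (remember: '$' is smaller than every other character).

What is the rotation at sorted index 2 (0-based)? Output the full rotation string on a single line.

Answer: C$eAf

Derivation:
All 5 rotations (rotation i = S[i:]+S[:i]):
  rot[0] = eAfC$
  rot[1] = AfC$e
  rot[2] = fC$eA
  rot[3] = C$eAf
  rot[4] = $eAfC
Sorted (with $ < everything):
  sorted[0] = $eAfC
  sorted[1] = AfC$e
  sorted[2] = C$eAf
  sorted[3] = eAfC$
  sorted[4] = fC$eA
sorted[2] = C$eAf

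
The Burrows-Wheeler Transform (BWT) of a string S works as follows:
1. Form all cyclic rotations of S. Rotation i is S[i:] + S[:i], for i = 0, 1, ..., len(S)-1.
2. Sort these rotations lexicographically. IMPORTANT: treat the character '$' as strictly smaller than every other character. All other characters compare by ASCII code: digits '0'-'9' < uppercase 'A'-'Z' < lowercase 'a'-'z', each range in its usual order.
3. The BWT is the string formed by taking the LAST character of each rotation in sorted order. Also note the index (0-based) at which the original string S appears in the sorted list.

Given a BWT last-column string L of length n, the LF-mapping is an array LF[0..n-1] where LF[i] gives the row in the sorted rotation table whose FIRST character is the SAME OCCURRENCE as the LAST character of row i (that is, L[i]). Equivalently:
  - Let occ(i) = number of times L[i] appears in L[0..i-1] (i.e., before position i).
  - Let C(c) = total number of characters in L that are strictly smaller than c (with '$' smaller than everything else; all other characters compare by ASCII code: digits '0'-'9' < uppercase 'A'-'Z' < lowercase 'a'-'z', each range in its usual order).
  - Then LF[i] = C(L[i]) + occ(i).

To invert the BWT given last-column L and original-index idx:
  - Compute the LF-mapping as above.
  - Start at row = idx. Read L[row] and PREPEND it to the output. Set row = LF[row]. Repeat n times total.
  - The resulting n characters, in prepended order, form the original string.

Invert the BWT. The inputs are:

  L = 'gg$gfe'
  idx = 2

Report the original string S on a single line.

LF mapping: 3 4 0 5 2 1
Walk LF starting at row 2, prepending L[row]:
  step 1: row=2, L[2]='$', prepend. Next row=LF[2]=0
  step 2: row=0, L[0]='g', prepend. Next row=LF[0]=3
  step 3: row=3, L[3]='g', prepend. Next row=LF[3]=5
  step 4: row=5, L[5]='e', prepend. Next row=LF[5]=1
  step 5: row=1, L[1]='g', prepend. Next row=LF[1]=4
  step 6: row=4, L[4]='f', prepend. Next row=LF[4]=2
Reversed output: fgegg$

Answer: fgegg$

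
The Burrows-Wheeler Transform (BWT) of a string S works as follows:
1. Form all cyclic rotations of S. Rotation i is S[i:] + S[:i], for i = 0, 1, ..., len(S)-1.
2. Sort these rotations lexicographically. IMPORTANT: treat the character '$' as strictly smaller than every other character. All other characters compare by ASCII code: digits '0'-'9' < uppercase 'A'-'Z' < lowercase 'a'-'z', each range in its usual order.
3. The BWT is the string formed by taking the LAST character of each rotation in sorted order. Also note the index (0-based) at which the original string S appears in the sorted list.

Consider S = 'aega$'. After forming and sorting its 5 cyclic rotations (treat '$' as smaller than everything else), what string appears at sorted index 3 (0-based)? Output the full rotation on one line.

Answer: ega$a

Derivation:
All 5 rotations (rotation i = S[i:]+S[:i]):
  rot[0] = aega$
  rot[1] = ega$a
  rot[2] = ga$ae
  rot[3] = a$aeg
  rot[4] = $aega
Sorted (with $ < everything):
  sorted[0] = $aega
  sorted[1] = a$aeg
  sorted[2] = aega$
  sorted[3] = ega$a
  sorted[4] = ga$ae
sorted[3] = ega$a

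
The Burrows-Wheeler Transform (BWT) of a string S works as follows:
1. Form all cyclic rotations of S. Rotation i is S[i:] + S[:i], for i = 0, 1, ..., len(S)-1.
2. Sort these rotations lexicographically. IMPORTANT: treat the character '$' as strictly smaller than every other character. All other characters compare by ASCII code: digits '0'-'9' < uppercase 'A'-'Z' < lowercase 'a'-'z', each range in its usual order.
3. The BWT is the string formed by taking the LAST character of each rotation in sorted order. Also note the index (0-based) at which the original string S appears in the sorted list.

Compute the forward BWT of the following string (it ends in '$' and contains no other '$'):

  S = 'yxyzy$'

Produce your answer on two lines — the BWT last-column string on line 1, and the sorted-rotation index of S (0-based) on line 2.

All 6 rotations (rotation i = S[i:]+S[:i]):
  rot[0] = yxyzy$
  rot[1] = xyzy$y
  rot[2] = yzy$yx
  rot[3] = zy$yxy
  rot[4] = y$yxyz
  rot[5] = $yxyzy
Sorted (with $ < everything):
  sorted[0] = $yxyzy  (last char: 'y')
  sorted[1] = xyzy$y  (last char: 'y')
  sorted[2] = y$yxyz  (last char: 'z')
  sorted[3] = yxyzy$  (last char: '$')
  sorted[4] = yzy$yx  (last char: 'x')
  sorted[5] = zy$yxy  (last char: 'y')
Last column: yyz$xy
Original string S is at sorted index 3

Answer: yyz$xy
3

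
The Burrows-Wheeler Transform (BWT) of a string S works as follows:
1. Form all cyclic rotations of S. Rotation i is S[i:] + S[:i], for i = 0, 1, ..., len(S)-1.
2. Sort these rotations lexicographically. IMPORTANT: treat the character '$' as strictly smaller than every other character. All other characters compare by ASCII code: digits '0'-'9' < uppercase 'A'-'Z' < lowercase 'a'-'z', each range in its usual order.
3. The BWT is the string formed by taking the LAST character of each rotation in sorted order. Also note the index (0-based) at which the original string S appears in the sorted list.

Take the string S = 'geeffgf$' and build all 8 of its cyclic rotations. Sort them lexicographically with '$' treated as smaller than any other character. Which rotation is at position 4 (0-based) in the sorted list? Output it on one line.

All 8 rotations (rotation i = S[i:]+S[:i]):
  rot[0] = geeffgf$
  rot[1] = eeffgf$g
  rot[2] = effgf$ge
  rot[3] = ffgf$gee
  rot[4] = fgf$geef
  rot[5] = gf$geeff
  rot[6] = f$geeffg
  rot[7] = $geeffgf
Sorted (with $ < everything):
  sorted[0] = $geeffgf
  sorted[1] = eeffgf$g
  sorted[2] = effgf$ge
  sorted[3] = f$geeffg
  sorted[4] = ffgf$gee
  sorted[5] = fgf$geef
  sorted[6] = geeffgf$
  sorted[7] = gf$geeff
sorted[4] = ffgf$gee

Answer: ffgf$gee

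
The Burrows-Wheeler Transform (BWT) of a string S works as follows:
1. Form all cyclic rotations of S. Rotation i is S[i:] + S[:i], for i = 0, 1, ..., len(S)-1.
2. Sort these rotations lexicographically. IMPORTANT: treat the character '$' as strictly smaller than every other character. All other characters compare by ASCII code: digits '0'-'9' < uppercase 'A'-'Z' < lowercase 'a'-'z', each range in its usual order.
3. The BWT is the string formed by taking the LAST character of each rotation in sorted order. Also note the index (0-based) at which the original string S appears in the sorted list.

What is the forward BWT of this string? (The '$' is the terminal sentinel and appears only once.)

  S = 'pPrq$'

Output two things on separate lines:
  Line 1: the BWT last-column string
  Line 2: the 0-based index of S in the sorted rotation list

All 5 rotations (rotation i = S[i:]+S[:i]):
  rot[0] = pPrq$
  rot[1] = Prq$p
  rot[2] = rq$pP
  rot[3] = q$pPr
  rot[4] = $pPrq
Sorted (with $ < everything):
  sorted[0] = $pPrq  (last char: 'q')
  sorted[1] = Prq$p  (last char: 'p')
  sorted[2] = pPrq$  (last char: '$')
  sorted[3] = q$pPr  (last char: 'r')
  sorted[4] = rq$pP  (last char: 'P')
Last column: qp$rP
Original string S is at sorted index 2

Answer: qp$rP
2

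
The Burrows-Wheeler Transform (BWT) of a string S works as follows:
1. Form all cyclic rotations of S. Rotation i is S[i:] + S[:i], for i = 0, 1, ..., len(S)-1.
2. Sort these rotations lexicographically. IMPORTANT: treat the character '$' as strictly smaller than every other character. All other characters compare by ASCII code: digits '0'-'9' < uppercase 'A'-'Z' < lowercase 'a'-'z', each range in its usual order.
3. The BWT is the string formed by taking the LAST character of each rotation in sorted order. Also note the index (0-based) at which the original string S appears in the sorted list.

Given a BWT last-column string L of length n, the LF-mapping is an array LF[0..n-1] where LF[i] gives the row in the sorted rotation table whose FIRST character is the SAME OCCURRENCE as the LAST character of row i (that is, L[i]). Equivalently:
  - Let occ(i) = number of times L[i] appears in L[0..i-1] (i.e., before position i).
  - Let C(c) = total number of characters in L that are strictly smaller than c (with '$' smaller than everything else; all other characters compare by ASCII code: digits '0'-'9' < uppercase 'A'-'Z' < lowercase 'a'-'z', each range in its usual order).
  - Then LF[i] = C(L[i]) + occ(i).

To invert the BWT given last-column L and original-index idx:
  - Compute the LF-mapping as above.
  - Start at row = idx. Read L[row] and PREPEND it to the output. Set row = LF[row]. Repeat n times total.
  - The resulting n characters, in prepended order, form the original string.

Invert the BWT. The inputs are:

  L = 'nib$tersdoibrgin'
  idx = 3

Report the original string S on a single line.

Answer: disintegrribbon$

Derivation:
LF mapping: 9 6 1 0 15 4 12 14 3 11 7 2 13 5 8 10
Walk LF starting at row 3, prepending L[row]:
  step 1: row=3, L[3]='$', prepend. Next row=LF[3]=0
  step 2: row=0, L[0]='n', prepend. Next row=LF[0]=9
  step 3: row=9, L[9]='o', prepend. Next row=LF[9]=11
  step 4: row=11, L[11]='b', prepend. Next row=LF[11]=2
  step 5: row=2, L[2]='b', prepend. Next row=LF[2]=1
  step 6: row=1, L[1]='i', prepend. Next row=LF[1]=6
  step 7: row=6, L[6]='r', prepend. Next row=LF[6]=12
  step 8: row=12, L[12]='r', prepend. Next row=LF[12]=13
  step 9: row=13, L[13]='g', prepend. Next row=LF[13]=5
  step 10: row=5, L[5]='e', prepend. Next row=LF[5]=4
  step 11: row=4, L[4]='t', prepend. Next row=LF[4]=15
  step 12: row=15, L[15]='n', prepend. Next row=LF[15]=10
  step 13: row=10, L[10]='i', prepend. Next row=LF[10]=7
  step 14: row=7, L[7]='s', prepend. Next row=LF[7]=14
  step 15: row=14, L[14]='i', prepend. Next row=LF[14]=8
  step 16: row=8, L[8]='d', prepend. Next row=LF[8]=3
Reversed output: disintegrribbon$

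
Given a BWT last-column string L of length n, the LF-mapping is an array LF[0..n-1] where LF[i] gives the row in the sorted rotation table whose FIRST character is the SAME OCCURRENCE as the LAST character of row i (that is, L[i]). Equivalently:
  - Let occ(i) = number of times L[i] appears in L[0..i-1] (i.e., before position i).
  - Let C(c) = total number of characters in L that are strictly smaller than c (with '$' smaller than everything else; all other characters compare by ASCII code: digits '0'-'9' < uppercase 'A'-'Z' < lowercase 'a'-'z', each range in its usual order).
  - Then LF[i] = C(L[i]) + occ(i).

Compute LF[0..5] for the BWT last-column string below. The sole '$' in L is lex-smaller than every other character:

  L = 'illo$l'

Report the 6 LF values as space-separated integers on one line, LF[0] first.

Char counts: '$':1, 'i':1, 'l':3, 'o':1
C (first-col start): C('$')=0, C('i')=1, C('l')=2, C('o')=5
L[0]='i': occ=0, LF[0]=C('i')+0=1+0=1
L[1]='l': occ=0, LF[1]=C('l')+0=2+0=2
L[2]='l': occ=1, LF[2]=C('l')+1=2+1=3
L[3]='o': occ=0, LF[3]=C('o')+0=5+0=5
L[4]='$': occ=0, LF[4]=C('$')+0=0+0=0
L[5]='l': occ=2, LF[5]=C('l')+2=2+2=4

Answer: 1 2 3 5 0 4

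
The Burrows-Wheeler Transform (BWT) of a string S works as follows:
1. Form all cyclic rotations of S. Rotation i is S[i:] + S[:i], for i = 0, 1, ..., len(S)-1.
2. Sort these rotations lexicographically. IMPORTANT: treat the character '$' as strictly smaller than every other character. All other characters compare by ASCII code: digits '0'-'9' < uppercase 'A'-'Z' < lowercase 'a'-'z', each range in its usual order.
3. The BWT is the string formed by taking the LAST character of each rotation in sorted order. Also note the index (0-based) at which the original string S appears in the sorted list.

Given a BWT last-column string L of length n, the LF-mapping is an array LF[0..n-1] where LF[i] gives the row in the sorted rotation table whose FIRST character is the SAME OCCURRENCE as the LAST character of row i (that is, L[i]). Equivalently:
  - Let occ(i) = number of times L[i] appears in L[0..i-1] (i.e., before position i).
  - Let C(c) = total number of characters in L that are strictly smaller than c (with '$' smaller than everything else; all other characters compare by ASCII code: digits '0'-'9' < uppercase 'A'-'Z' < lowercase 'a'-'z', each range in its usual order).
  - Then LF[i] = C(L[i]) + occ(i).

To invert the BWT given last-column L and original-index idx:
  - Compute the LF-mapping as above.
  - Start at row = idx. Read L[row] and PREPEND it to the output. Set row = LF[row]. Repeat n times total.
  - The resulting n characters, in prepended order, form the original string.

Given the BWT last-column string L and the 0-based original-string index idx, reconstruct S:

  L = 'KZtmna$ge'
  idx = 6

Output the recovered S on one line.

Answer: magnetZK$

Derivation:
LF mapping: 1 2 8 6 7 3 0 5 4
Walk LF starting at row 6, prepending L[row]:
  step 1: row=6, L[6]='$', prepend. Next row=LF[6]=0
  step 2: row=0, L[0]='K', prepend. Next row=LF[0]=1
  step 3: row=1, L[1]='Z', prepend. Next row=LF[1]=2
  step 4: row=2, L[2]='t', prepend. Next row=LF[2]=8
  step 5: row=8, L[8]='e', prepend. Next row=LF[8]=4
  step 6: row=4, L[4]='n', prepend. Next row=LF[4]=7
  step 7: row=7, L[7]='g', prepend. Next row=LF[7]=5
  step 8: row=5, L[5]='a', prepend. Next row=LF[5]=3
  step 9: row=3, L[3]='m', prepend. Next row=LF[3]=6
Reversed output: magnetZK$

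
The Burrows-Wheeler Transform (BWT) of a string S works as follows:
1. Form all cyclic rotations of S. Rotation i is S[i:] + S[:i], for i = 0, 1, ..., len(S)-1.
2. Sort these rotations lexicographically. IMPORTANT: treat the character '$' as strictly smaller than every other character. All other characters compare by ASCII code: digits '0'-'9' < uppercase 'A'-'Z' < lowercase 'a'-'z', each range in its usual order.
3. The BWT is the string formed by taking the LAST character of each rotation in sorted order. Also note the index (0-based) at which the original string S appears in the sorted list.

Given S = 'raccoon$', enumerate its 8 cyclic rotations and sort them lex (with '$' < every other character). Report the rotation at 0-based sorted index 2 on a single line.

Answer: ccoon$ra

Derivation:
All 8 rotations (rotation i = S[i:]+S[:i]):
  rot[0] = raccoon$
  rot[1] = accoon$r
  rot[2] = ccoon$ra
  rot[3] = coon$rac
  rot[4] = oon$racc
  rot[5] = on$racco
  rot[6] = n$raccoo
  rot[7] = $raccoon
Sorted (with $ < everything):
  sorted[0] = $raccoon
  sorted[1] = accoon$r
  sorted[2] = ccoon$ra
  sorted[3] = coon$rac
  sorted[4] = n$raccoo
  sorted[5] = on$racco
  sorted[6] = oon$racc
  sorted[7] = raccoon$
sorted[2] = ccoon$ra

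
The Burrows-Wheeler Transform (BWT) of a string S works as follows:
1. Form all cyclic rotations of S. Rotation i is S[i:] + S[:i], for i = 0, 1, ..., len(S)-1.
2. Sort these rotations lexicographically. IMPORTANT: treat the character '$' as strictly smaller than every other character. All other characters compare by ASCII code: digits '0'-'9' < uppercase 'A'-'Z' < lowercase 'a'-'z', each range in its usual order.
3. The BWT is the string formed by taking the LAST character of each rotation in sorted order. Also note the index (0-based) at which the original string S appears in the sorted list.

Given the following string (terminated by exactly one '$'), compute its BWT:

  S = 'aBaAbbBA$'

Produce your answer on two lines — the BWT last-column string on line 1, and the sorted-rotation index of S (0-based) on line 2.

Answer: ABabaB$bA
6

Derivation:
All 9 rotations (rotation i = S[i:]+S[:i]):
  rot[0] = aBaAbbBA$
  rot[1] = BaAbbBA$a
  rot[2] = aAbbBA$aB
  rot[3] = AbbBA$aBa
  rot[4] = bbBA$aBaA
  rot[5] = bBA$aBaAb
  rot[6] = BA$aBaAbb
  rot[7] = A$aBaAbbB
  rot[8] = $aBaAbbBA
Sorted (with $ < everything):
  sorted[0] = $aBaAbbBA  (last char: 'A')
  sorted[1] = A$aBaAbbB  (last char: 'B')
  sorted[2] = AbbBA$aBa  (last char: 'a')
  sorted[3] = BA$aBaAbb  (last char: 'b')
  sorted[4] = BaAbbBA$a  (last char: 'a')
  sorted[5] = aAbbBA$aB  (last char: 'B')
  sorted[6] = aBaAbbBA$  (last char: '$')
  sorted[7] = bBA$aBaAb  (last char: 'b')
  sorted[8] = bbBA$aBaA  (last char: 'A')
Last column: ABabaB$bA
Original string S is at sorted index 6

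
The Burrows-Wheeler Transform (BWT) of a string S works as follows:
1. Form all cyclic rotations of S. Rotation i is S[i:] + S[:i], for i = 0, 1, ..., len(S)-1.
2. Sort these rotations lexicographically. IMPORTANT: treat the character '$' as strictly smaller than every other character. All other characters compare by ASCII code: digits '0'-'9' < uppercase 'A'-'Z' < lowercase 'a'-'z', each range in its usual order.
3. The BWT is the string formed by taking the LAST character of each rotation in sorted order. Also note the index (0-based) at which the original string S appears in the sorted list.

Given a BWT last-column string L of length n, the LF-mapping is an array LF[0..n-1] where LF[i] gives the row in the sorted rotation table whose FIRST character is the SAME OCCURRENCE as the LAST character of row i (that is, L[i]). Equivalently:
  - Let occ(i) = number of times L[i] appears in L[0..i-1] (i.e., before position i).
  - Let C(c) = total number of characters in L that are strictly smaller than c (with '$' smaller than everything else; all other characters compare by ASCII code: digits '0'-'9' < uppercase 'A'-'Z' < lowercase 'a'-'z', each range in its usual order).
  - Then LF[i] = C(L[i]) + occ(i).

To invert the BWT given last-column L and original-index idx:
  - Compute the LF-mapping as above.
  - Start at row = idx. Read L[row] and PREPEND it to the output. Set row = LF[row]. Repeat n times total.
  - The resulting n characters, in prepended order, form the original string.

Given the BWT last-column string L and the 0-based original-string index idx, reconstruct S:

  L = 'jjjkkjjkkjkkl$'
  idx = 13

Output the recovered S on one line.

LF mapping: 1 2 3 7 8 4 5 9 10 6 11 12 13 0
Walk LF starting at row 13, prepending L[row]:
  step 1: row=13, L[13]='$', prepend. Next row=LF[13]=0
  step 2: row=0, L[0]='j', prepend. Next row=LF[0]=1
  step 3: row=1, L[1]='j', prepend. Next row=LF[1]=2
  step 4: row=2, L[2]='j', prepend. Next row=LF[2]=3
  step 5: row=3, L[3]='k', prepend. Next row=LF[3]=7
  step 6: row=7, L[7]='k', prepend. Next row=LF[7]=9
  step 7: row=9, L[9]='j', prepend. Next row=LF[9]=6
  step 8: row=6, L[6]='j', prepend. Next row=LF[6]=5
  step 9: row=5, L[5]='j', prepend. Next row=LF[5]=4
  step 10: row=4, L[4]='k', prepend. Next row=LF[4]=8
  step 11: row=8, L[8]='k', prepend. Next row=LF[8]=10
  step 12: row=10, L[10]='k', prepend. Next row=LF[10]=11
  step 13: row=11, L[11]='k', prepend. Next row=LF[11]=12
  step 14: row=12, L[12]='l', prepend. Next row=LF[12]=13
Reversed output: lkkkkjjjkkjjj$

Answer: lkkkkjjjkkjjj$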